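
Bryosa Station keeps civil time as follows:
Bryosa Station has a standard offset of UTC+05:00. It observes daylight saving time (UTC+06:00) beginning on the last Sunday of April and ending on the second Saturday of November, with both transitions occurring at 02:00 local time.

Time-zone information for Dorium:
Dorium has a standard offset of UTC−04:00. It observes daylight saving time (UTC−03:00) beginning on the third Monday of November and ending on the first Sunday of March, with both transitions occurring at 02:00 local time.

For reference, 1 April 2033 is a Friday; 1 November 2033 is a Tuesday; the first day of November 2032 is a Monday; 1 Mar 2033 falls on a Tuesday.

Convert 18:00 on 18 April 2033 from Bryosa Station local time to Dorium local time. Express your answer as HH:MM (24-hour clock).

09:00

1 April 2033 is a Friday, so Sundays fall on 3, 10, 17, 24; the last is April 24.
1 November 2033 is a Tuesday, so the first Saturday is November 5 and the second is November 12.
18 April 2033 is outside the daylight-saving period (24 April – 12 November), so Bryosa Station is on standard time, UTC+05:00.
18:00 Bryosa Station − 5h = 13:00 UTC.
1 November 2032 is a Monday, so the first Monday is November 1 and the third is November 15.
1 March 2033 is a Tuesday, so the first Sunday is March 6.
At the standard offset (UTC−04:00), 13:00 UTC − 4h = 09:00 Dorium standard time.
The standard-time date in Dorium, 18 April 2033, does not fall between 15 November 2032 and 6 March 2033, so daylight saving is not in effect and Dorium is at UTC−04:00.
13:00 UTC − 4h = 09:00 Dorium.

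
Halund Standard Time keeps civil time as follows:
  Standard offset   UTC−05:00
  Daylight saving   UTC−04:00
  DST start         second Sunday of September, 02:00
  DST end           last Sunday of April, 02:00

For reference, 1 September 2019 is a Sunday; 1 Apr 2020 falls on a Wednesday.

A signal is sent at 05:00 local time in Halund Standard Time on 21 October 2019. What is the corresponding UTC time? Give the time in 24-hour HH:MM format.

09:00

1 September 2019 is a Sunday, so the first Sunday is September 1 and the second is September 8.
1 April 2020 is a Wednesday, so Sundays fall on 5, 12, 19, 26; the last is April 26.
21 October 2019 falls between 8 September 2019 and 26 April 2020, so daylight saving is in effect and Halund Standard Time is at UTC−04:00.
05:00 local + 4h = 09:00 UTC.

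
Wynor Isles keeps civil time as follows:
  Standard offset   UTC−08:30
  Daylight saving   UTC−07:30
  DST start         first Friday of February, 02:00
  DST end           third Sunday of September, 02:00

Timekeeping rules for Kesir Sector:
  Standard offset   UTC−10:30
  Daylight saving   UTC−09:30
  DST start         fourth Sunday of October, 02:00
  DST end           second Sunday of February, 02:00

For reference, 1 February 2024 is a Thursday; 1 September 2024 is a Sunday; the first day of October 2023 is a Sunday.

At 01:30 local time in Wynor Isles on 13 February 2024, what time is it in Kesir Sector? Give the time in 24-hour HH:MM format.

1 February 2024 is a Thursday, so the first Friday is February 2.
1 September 2024 is a Sunday, so the first Sunday is September 1 and the third is September 15.
13 February 2024 lies within the daylight-saving period (2 February – 15 September), so Wynor Isles is on daylight time, UTC−07:30.
01:30 Wynor Isles + 7h30m = 09:00 UTC.
1 October 2023 is a Sunday, so the first Sunday is October 1 and the fourth is October 22.
1 February 2024 is a Thursday, so the first Sunday is February 4 and the second is February 11.
At the standard offset (UTC−10:30), 09:00 UTC − 10h30m = 22:30 Kesir Sector standard time (rolling into the previous day, 12 February 2024).
The standard-time date in Kesir Sector, 12 February 2024, does not fall between 22 October 2023 and 11 February 2024, so daylight saving is not in effect and Kesir Sector is at UTC−10:30.
09:00 UTC − 10h30m = 22:30 Kesir Sector (rolling into the previous day, 12 February 2024).

22:30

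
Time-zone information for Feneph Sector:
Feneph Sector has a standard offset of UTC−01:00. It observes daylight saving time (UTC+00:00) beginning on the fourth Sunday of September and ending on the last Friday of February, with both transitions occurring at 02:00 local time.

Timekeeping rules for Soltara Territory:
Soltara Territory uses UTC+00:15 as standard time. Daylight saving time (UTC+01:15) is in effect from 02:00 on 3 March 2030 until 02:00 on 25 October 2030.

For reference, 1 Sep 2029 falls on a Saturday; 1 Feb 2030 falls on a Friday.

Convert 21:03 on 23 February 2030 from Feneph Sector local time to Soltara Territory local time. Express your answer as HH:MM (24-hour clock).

1 September 2029 is a Saturday, so the first Sunday is September 2 and the fourth is September 23.
1 February 2030 is a Friday, so Fridays fall on 1, 8, 15, 22; the last is February 22.
23 February 2030 is outside the daylight-saving period (23 September 2029 – 22 February 2030), so Feneph Sector is on standard time, UTC−01:00.
21:03 Feneph Sector + 1h = 22:03 UTC.
At the standard offset (UTC+00:15), 22:03 UTC + 0h15m = 22:18 Soltara Territory standard time.
Daylight saving runs 3 March – 25 October; the standard-time date in Soltara Territory, 23 February 2030, is outside that window, so Soltara Territory is on standard time at UTC+00:15.
22:03 UTC + 0h15m = 22:18 Soltara Territory.

22:18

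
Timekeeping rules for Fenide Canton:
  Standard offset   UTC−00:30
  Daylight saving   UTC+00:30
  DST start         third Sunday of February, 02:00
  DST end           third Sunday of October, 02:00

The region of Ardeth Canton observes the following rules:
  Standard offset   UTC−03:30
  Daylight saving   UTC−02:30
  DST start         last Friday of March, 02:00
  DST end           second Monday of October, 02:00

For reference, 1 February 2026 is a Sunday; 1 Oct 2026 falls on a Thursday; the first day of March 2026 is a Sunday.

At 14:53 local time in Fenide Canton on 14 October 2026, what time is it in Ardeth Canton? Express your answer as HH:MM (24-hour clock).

10:53

1 February 2026 is a Sunday, so the first Sunday is February 1 and the third is February 15.
1 October 2026 is a Thursday, so the first Sunday is October 4 and the third is October 18.
14 October 2026 falls between 15 February and 18 October, so daylight saving is in effect and Fenide Canton is at UTC+00:30.
14:53 Fenide Canton − 0h30m = 14:23 UTC.
1 March 2026 is a Sunday, so Fridays fall on 6, 13, 20, 27; the last is March 27.
1 October 2026 is a Thursday, so the first Monday is October 5 and the second is October 12.
At the standard offset (UTC−03:30), 14:23 UTC − 3h30m = 10:53 Ardeth Canton standard time.
The standard-time date in Ardeth Canton, 14 October 2026, does not fall between 27 March and 12 October, so daylight saving is not in effect and Ardeth Canton is at UTC−03:30.
14:23 UTC − 3h30m = 10:53 Ardeth Canton.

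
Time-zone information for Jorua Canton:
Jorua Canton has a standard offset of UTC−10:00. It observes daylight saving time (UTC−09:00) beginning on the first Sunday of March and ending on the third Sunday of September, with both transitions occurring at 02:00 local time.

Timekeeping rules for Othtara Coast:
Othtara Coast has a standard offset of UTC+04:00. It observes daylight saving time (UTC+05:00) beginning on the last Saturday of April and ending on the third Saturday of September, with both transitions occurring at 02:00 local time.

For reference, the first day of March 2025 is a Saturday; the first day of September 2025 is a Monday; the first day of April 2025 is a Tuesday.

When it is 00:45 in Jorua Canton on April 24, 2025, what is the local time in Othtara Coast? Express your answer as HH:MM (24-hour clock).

13:45

1 March 2025 is a Saturday, so the first Sunday is March 2.
1 September 2025 is a Monday, so the first Sunday is September 7 and the third is September 21.
April 24, 2025 lies within the daylight-saving period (2 March – 21 September), so Jorua Canton is on daylight time, UTC−09:00.
00:45 Jorua Canton + 9h = 09:45 UTC.
1 April 2025 is a Tuesday, so Saturdays fall on 5, 12, 19, 26; the last is April 26.
1 September 2025 is a Monday, so the first Saturday is September 6 and the third is September 20.
At the standard offset (UTC+04:00), 09:45 UTC + 4h = 13:45 Othtara Coast standard time.
The standard-time date in Othtara Coast, April 24, 2025, is outside the daylight-saving period (26 April – 20 September), so Othtara Coast is on standard time, UTC+04:00.
09:45 UTC + 4h = 13:45 Othtara Coast.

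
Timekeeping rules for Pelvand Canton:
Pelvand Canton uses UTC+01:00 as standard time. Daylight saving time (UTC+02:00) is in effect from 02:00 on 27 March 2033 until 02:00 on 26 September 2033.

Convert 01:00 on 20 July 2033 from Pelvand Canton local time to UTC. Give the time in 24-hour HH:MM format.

23:00

20 July 2033 falls between 27 March and 26 September, so daylight saving is in effect and Pelvand Canton is at UTC+02:00.
01:00 local − 2h = 23:00 UTC (rolling into the previous day, 19 July 2033).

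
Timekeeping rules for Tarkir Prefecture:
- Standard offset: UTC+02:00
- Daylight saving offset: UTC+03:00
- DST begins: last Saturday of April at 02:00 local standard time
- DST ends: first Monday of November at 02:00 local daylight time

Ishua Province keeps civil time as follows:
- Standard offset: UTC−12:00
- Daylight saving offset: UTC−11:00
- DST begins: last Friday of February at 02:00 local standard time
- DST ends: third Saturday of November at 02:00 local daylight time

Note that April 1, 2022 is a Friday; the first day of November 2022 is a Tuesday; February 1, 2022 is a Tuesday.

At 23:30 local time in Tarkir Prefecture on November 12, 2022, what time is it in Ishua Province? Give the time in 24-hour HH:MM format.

10:30

1 April 2022 is a Friday, so Saturdays fall on 2, 9, 16, 23, 30; the last is April 30.
1 November 2022 is a Tuesday, so the first Monday is November 7.
Daylight saving runs 30 April – 7 November; November 12, 2022 is outside that window, so Tarkir Prefecture is on standard time at UTC+02:00.
23:30 Tarkir Prefecture − 2h = 21:30 UTC.
1 February 2022 is a Tuesday, so Fridays fall on 4, 11, 18, 25; the last is February 25.
1 November 2022 is a Tuesday, so the first Saturday is November 5 and the third is November 19.
At the standard offset (UTC−12:00), 21:30 UTC − 12h = 09:30 Ishua Province standard time.
Daylight saving runs 25 February – 19 November; the standard-time date in Ishua Province, November 12, 2022, is inside that window, so Ishua Province is at UTC−11:00.
21:30 UTC − 11h = 10:30 Ishua Province.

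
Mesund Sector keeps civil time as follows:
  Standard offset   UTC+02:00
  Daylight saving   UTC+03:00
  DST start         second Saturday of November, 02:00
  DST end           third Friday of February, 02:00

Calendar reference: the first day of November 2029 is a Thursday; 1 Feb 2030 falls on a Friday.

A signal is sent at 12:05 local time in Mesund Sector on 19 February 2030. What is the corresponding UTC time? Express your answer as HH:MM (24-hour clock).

1 November 2029 is a Thursday, so the first Saturday is November 3 and the second is November 10.
1 February 2030 is a Friday, so the first Friday is February 1 and the third is February 15.
19 February 2030 does not fall between 10 November 2029 and 15 February 2030, so daylight saving is not in effect and Mesund Sector is at UTC+02:00.
12:05 local − 2h = 10:05 UTC.

10:05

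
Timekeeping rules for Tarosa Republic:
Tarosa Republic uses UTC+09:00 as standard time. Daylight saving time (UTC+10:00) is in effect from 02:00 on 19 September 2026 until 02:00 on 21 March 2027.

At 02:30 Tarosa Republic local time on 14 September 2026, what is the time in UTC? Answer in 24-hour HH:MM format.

14 September 2026 is outside the daylight-saving period (19 September 2026 – 21 March 2027), so Tarosa Republic is on standard time, UTC+09:00.
02:30 local − 9h = 17:30 UTC (rolling into the previous day, 13 September 2026).

17:30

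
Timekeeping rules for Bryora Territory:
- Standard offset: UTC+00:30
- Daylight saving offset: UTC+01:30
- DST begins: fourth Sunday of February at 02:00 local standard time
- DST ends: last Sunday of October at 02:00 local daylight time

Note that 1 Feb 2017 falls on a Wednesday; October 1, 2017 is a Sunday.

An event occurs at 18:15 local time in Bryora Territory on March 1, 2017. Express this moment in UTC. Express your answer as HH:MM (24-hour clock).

1 February 2017 is a Wednesday, so the first Sunday is February 5 and the fourth is February 26.
1 October 2017 is a Sunday, so Sundays fall on 1, 8, 15, 22, 29; the last is October 29.
March 1, 2017 lies within the daylight-saving period (26 February – 29 October), so Bryora Territory is on daylight time, UTC+01:30.
18:15 local − 1h30m = 16:45 UTC.

16:45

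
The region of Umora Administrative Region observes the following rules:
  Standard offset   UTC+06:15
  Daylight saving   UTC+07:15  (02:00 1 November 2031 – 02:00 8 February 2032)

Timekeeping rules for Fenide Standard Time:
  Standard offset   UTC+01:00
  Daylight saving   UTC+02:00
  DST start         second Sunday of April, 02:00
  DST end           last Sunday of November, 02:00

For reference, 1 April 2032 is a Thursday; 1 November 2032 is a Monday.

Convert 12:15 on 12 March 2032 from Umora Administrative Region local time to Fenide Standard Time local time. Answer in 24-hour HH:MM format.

12 March 2032 does not fall between 1 November 2031 and 8 February 2032, so daylight saving is not in effect and Umora Administrative Region is at UTC+06:15.
12:15 Umora Administrative Region − 6h15m = 06:00 UTC.
1 April 2032 is a Thursday, so the first Sunday is April 4 and the second is April 11.
1 November 2032 is a Monday, so Sundays fall on 7, 14, 21, 28; the last is November 28.
At the standard offset (UTC+01:00), 06:00 UTC + 1h = 07:00 Fenide Standard Time standard time.
The standard-time date in Fenide Standard Time, 12 March 2032, does not fall between 11 April and 28 November, so daylight saving is not in effect and Fenide Standard Time is at UTC+01:00.
06:00 UTC + 1h = 07:00 Fenide Standard Time.

07:00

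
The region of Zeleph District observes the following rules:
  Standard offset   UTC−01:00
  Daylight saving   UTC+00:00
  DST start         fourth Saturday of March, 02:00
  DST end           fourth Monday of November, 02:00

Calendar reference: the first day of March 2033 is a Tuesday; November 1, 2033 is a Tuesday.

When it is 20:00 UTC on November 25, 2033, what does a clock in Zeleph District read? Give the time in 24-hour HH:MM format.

20:00

1 March 2033 is a Tuesday, so the first Saturday is March 5 and the fourth is March 26.
1 November 2033 is a Tuesday, so the first Monday is November 7 and the fourth is November 28.
At the standard offset (UTC−01:00), 20:00 UTC − 1h = 19:00 Zeleph District standard time.
The standard-time date in Zeleph District, November 25, 2033, lies within the daylight-saving period (26 March – 28 November), so Zeleph District is on daylight time, UTC+00:00.
20:00 UTC + 0h = 20:00 local.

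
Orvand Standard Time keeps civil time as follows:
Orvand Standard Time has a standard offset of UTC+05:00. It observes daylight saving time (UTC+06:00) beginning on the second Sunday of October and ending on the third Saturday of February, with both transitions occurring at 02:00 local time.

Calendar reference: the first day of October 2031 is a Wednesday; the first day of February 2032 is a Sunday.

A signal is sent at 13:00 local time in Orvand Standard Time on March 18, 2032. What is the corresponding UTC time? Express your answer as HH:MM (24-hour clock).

08:00

1 October 2031 is a Wednesday, so the first Sunday is October 5 and the second is October 12.
1 February 2032 is a Sunday, so the first Saturday is February 7 and the third is February 21.
Daylight saving runs 12 October 2031 – 21 February 2032; March 18, 2032 is outside that window, so Orvand Standard Time is on standard time at UTC+05:00.
13:00 local − 5h = 08:00 UTC.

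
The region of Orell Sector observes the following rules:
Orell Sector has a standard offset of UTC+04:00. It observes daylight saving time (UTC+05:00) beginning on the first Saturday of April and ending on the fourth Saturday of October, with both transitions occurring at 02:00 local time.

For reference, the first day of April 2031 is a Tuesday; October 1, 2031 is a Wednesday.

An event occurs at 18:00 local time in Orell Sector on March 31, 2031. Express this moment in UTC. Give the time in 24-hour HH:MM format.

1 April 2031 is a Tuesday, so the first Saturday is April 5.
1 October 2031 is a Wednesday, so the first Saturday is October 4 and the fourth is October 25.
March 31, 2031 does not fall between 5 April and 25 October, so daylight saving is not in effect and Orell Sector is at UTC+04:00.
18:00 local − 4h = 14:00 UTC.

14:00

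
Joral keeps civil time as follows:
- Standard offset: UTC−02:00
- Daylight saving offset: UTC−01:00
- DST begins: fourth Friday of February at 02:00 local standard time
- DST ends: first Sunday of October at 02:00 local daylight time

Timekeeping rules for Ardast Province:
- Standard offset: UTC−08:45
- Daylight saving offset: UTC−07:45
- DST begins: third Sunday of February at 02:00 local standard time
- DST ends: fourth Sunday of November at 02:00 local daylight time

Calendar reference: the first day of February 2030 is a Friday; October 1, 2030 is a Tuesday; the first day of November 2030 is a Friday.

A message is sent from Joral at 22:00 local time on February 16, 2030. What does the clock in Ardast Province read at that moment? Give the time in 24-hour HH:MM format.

1 February 2030 is a Friday, so the first Friday is February 1 and the fourth is February 22.
1 October 2030 is a Tuesday, so the first Sunday is October 6.
February 16, 2030 is outside the daylight-saving period (22 February – 6 October), so Joral is on standard time, UTC−02:00.
22:00 Joral + 2h = 00:00 UTC (rolling into the next day, 17 February 2030).
1 February 2030 is a Friday, so the first Sunday is February 3 and the third is February 17.
1 November 2030 is a Friday, so the first Sunday is November 3 and the fourth is November 24.
At the standard offset (UTC−08:45), 00:00 UTC − 8h45m = 15:15 Ardast Province standard time (rolling into the previous day, 16 February 2030).
Daylight saving runs 17 February – 24 November; the standard-time date in Ardast Province, February 16, 2030, is outside that window, so Ardast Province is on standard time at UTC−08:45.
00:00 UTC − 8h45m = 15:15 Ardast Province (rolling into the previous day, 16 February 2030).

15:15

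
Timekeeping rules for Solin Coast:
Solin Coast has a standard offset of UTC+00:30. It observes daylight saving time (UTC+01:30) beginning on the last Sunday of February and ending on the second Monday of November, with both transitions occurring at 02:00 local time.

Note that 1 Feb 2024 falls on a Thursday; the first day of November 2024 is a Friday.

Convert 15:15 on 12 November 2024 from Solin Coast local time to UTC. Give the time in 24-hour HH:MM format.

1 February 2024 is a Thursday, so Sundays fall on 4, 11, 18, 25; the last is February 25.
1 November 2024 is a Friday, so the first Monday is November 4 and the second is November 11.
12 November 2024 does not fall between 25 February and 11 November, so daylight saving is not in effect and Solin Coast is at UTC+00:30.
15:15 local − 0h30m = 14:45 UTC.

14:45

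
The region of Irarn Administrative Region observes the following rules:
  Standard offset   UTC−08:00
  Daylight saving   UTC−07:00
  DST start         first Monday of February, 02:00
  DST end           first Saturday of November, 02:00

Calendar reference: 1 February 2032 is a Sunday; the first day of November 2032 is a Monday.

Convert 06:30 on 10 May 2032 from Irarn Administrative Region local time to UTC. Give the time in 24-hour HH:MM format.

13:30

1 February 2032 is a Sunday, so the first Monday is February 2.
1 November 2032 is a Monday, so the first Saturday is November 6.
Daylight saving runs 2 February – 6 November; 10 May 2032 is inside that window, so Irarn Administrative Region is at UTC−07:00.
06:30 local + 7h = 13:30 UTC.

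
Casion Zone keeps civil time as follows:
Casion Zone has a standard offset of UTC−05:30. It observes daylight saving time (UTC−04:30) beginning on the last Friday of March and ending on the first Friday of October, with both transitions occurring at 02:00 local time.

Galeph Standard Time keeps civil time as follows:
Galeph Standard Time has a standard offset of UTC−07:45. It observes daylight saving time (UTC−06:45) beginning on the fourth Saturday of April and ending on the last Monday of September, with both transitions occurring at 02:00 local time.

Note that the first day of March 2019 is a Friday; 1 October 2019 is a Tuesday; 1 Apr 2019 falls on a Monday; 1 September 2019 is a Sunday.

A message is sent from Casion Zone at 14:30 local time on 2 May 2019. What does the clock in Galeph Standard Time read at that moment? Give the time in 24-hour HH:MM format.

1 March 2019 is a Friday, so Fridays fall on 1, 8, 15, 22, 29; the last is March 29.
1 October 2019 is a Tuesday, so the first Friday is October 4.
2 May 2019 lies within the daylight-saving period (29 March – 4 October), so Casion Zone is on daylight time, UTC−04:30.
14:30 Casion Zone + 4h30m = 19:00 UTC.
1 April 2019 is a Monday, so the first Saturday is April 6 and the fourth is April 27.
1 September 2019 is a Sunday, so Mondays fall on 2, 9, 16, 23, 30; the last is September 30.
At the standard offset (UTC−07:45), 19:00 UTC − 7h45m = 11:15 Galeph Standard Time standard time.
Daylight saving runs 27 April – 30 September; the standard-time date in Galeph Standard Time, 2 May 2019, is inside that window, so Galeph Standard Time is at UTC−06:45.
19:00 UTC − 6h45m = 12:15 Galeph Standard Time.

12:15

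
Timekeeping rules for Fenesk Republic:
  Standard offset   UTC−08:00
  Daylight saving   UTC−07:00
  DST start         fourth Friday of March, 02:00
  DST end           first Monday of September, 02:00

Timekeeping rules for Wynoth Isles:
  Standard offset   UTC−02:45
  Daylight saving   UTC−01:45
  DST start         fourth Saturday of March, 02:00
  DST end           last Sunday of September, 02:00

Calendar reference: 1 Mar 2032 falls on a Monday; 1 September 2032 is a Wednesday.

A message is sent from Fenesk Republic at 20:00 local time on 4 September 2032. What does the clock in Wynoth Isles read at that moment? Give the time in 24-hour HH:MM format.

01:15

1 March 2032 is a Monday, so the first Friday is March 5 and the fourth is March 26.
1 September 2032 is a Wednesday, so the first Monday is September 6.
4 September 2032 falls between 26 March and 6 September, so daylight saving is in effect and Fenesk Republic is at UTC−07:00.
20:00 Fenesk Republic + 7h = 03:00 UTC (rolling into the next day, 5 September 2032).
1 March 2032 is a Monday, so the first Saturday is March 6 and the fourth is March 27.
1 September 2032 is a Wednesday, so Sundays fall on 5, 12, 19, 26; the last is September 26.
At the standard offset (UTC−02:45), 03:00 UTC − 2h45m = 00:15 Wynoth Isles standard time.
The standard-time date in Wynoth Isles, 5 September 2032, lies within the daylight-saving period (27 March – 26 September), so Wynoth Isles is on daylight time, UTC−01:45.
03:00 UTC − 1h45m = 01:15 Wynoth Isles.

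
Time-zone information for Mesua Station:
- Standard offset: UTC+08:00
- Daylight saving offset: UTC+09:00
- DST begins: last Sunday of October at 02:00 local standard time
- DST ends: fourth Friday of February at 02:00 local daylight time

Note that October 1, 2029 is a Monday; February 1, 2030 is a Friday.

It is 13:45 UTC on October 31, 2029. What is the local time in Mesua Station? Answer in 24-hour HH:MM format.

22:45

1 October 2029 is a Monday, so Sundays fall on 7, 14, 21, 28; the last is October 28.
1 February 2030 is a Friday, so the first Friday is February 1 and the fourth is February 22.
At the standard offset (UTC+08:00), 13:45 UTC + 8h = 21:45 Mesua Station standard time.
The standard-time date in Mesua Station, October 31, 2029, falls between 28 October 2029 and 22 February 2030, so daylight saving is in effect and Mesua Station is at UTC+09:00.
13:45 UTC + 9h = 22:45 local.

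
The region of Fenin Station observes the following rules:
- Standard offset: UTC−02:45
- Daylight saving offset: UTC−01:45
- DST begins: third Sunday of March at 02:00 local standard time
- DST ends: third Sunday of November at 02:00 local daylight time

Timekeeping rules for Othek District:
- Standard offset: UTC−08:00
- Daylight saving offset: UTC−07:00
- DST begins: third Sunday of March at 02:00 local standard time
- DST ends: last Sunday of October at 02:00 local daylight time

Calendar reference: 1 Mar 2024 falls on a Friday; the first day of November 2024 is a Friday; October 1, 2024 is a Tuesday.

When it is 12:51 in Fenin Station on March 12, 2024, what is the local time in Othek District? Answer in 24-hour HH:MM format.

07:36

1 March 2024 is a Friday, so the first Sunday is March 3 and the third is March 17.
1 November 2024 is a Friday, so the first Sunday is November 3 and the third is November 17.
March 12, 2024 does not fall between 17 March and 17 November, so daylight saving is not in effect and Fenin Station is at UTC−02:45.
12:51 Fenin Station + 2h45m = 15:36 UTC.
1 March 2024 is a Friday, so the first Sunday is March 3 and the third is March 17.
1 October 2024 is a Tuesday, so Sundays fall on 6, 13, 20, 27; the last is October 27.
At the standard offset (UTC−08:00), 15:36 UTC − 8h = 07:36 Othek District standard time.
Daylight saving runs 17 March – 27 October; the standard-time date in Othek District, March 12, 2024, is outside that window, so Othek District is on standard time at UTC−08:00.
15:36 UTC − 8h = 07:36 Othek District.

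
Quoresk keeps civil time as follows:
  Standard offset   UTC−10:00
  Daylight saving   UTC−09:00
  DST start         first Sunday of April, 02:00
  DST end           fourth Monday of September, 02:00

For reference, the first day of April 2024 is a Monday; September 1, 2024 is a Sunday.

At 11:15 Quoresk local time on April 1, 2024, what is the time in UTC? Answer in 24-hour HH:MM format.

1 April 2024 is a Monday, so the first Sunday is April 7.
1 September 2024 is a Sunday, so the first Monday is September 2 and the fourth is September 23.
Daylight saving runs 7 April – 23 September; April 1, 2024 is outside that window, so Quoresk is on standard time at UTC−10:00.
11:15 local + 10h = 21:15 UTC.

21:15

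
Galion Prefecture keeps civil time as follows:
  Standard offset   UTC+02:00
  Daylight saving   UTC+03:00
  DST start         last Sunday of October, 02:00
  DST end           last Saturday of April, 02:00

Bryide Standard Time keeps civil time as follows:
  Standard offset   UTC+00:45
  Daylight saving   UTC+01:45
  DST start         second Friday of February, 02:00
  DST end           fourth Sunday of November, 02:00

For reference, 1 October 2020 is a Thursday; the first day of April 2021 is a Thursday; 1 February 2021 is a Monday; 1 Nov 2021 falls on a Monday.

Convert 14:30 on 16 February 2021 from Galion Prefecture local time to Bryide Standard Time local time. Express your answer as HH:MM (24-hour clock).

1 October 2020 is a Thursday, so Sundays fall on 4, 11, 18, 25; the last is October 25.
1 April 2021 is a Thursday, so Saturdays fall on 3, 10, 17, 24; the last is April 24.
16 February 2021 lies within the daylight-saving period (25 October 2020 – 24 April 2021), so Galion Prefecture is on daylight time, UTC+03:00.
14:30 Galion Prefecture − 3h = 11:30 UTC.
1 February 2021 is a Monday, so the first Friday is February 5 and the second is February 12.
1 November 2021 is a Monday, so the first Sunday is November 7 and the fourth is November 28.
At the standard offset (UTC+00:45), 11:30 UTC + 0h45m = 12:15 Bryide Standard Time standard time.
Daylight saving runs 12 February – 28 November; the standard-time date in Bryide Standard Time, 16 February 2021, is inside that window, so Bryide Standard Time is at UTC+01:45.
11:30 UTC + 1h45m = 13:15 Bryide Standard Time.

13:15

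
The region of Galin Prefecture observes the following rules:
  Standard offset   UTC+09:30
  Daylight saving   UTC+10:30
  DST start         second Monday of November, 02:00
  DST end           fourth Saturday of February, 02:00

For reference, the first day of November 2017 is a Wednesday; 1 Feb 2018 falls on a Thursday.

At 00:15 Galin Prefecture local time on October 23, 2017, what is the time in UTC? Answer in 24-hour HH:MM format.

14:45

1 November 2017 is a Wednesday, so the first Monday is November 6 and the second is November 13.
1 February 2018 is a Thursday, so the first Saturday is February 3 and the fourth is February 24.
October 23, 2017 is outside the daylight-saving period (13 November 2017 – 24 February 2018), so Galin Prefecture is on standard time, UTC+09:30.
00:15 local − 9h30m = 14:45 UTC (rolling into the previous day, 22 October 2017).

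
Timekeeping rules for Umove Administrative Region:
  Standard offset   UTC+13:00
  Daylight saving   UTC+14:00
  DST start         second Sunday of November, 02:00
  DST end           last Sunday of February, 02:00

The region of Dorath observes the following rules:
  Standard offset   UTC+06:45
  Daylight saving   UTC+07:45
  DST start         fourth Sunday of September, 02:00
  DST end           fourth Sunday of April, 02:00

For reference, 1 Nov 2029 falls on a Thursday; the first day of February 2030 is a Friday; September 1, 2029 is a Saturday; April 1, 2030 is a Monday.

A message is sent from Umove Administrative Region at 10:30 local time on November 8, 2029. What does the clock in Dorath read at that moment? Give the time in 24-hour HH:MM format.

1 November 2029 is a Thursday, so the first Sunday is November 4 and the second is November 11.
1 February 2030 is a Friday, so Sundays fall on 3, 10, 17, 24; the last is February 24.
November 8, 2029 is outside the daylight-saving period (11 November 2029 – 24 February 2030), so Umove Administrative Region is on standard time, UTC+13:00.
10:30 Umove Administrative Region − 13h = 21:30 UTC (rolling into the previous day, 7 November 2029).
1 September 2029 is a Saturday, so the first Sunday is September 2 and the fourth is September 23.
1 April 2030 is a Monday, so the first Sunday is April 7 and the fourth is April 28.
At the standard offset (UTC+06:45), 21:30 UTC + 6h45m = 04:15 Dorath standard time (rolling into the next day, 8 November 2029).
The standard-time date in Dorath, November 8, 2029, lies within the daylight-saving period (23 September 2029 – 28 April 2030), so Dorath is on daylight time, UTC+07:45.
21:30 UTC + 7h45m = 05:15 Dorath (rolling into the next day, 8 November 2029).

05:15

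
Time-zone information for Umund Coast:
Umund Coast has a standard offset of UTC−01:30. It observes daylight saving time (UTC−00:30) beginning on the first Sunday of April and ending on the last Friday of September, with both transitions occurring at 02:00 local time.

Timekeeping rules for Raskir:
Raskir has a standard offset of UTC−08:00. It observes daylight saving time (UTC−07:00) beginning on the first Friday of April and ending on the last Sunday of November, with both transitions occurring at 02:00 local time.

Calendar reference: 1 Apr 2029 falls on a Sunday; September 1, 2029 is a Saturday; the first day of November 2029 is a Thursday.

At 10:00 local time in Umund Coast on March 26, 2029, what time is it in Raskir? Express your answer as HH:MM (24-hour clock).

1 April 2029 is a Sunday, so the first Sunday is April 1.
1 September 2029 is a Saturday, so Fridays fall on 7, 14, 21, 28; the last is September 28.
March 26, 2029 is outside the daylight-saving period (1 April – 28 September), so Umund Coast is on standard time, UTC−01:30.
10:00 Umund Coast + 1h30m = 11:30 UTC.
1 April 2029 is a Sunday, so the first Friday is April 6.
1 November 2029 is a Thursday, so Sundays fall on 4, 11, 18, 25; the last is November 25.
At the standard offset (UTC−08:00), 11:30 UTC − 8h = 03:30 Raskir standard time.
Daylight saving runs 6 April – 25 November; the standard-time date in Raskir, March 26, 2029, is outside that window, so Raskir is on standard time at UTC−08:00.
11:30 UTC − 8h = 03:30 Raskir.

03:30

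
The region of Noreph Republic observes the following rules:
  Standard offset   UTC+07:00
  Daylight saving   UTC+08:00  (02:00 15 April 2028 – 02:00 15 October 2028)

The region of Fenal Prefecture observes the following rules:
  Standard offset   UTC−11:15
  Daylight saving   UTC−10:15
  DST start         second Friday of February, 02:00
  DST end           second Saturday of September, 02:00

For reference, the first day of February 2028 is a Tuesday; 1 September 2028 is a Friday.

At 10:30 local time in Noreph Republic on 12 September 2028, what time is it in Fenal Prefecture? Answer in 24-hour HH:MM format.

15:15

12 September 2028 falls between 15 April and 15 October, so daylight saving is in effect and Noreph Republic is at UTC+08:00.
10:30 Noreph Republic − 8h = 02:30 UTC.
1 February 2028 is a Tuesday, so the first Friday is February 4 and the second is February 11.
1 September 2028 is a Friday, so the first Saturday is September 2 and the second is September 9.
At the standard offset (UTC−11:15), 02:30 UTC − 11h15m = 15:15 Fenal Prefecture standard time (rolling into the previous day, 11 September 2028).
The standard-time date in Fenal Prefecture, 11 September 2028, does not fall between 11 February and 9 September, so daylight saving is not in effect and Fenal Prefecture is at UTC−11:15.
02:30 UTC − 11h15m = 15:15 Fenal Prefecture (rolling into the previous day, 11 September 2028).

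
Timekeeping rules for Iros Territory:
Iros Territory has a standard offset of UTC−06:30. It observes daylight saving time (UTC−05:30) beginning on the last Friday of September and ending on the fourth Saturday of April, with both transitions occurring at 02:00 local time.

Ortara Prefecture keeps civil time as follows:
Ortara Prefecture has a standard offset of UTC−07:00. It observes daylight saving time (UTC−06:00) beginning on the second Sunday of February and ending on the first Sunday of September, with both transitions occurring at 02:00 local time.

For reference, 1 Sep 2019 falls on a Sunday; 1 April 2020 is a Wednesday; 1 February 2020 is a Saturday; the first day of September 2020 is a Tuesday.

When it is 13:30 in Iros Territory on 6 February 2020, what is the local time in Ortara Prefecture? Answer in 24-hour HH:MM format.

12:00

1 September 2019 is a Sunday, so Fridays fall on 6, 13, 20, 27; the last is September 27.
1 April 2020 is a Wednesday, so the first Saturday is April 4 and the fourth is April 25.
Daylight saving runs 27 September 2019 – 25 April 2020; 6 February 2020 is inside that window, so Iros Territory is at UTC−05:30.
13:30 Iros Territory + 5h30m = 19:00 UTC.
1 February 2020 is a Saturday, so the first Sunday is February 2 and the second is February 9.
1 September 2020 is a Tuesday, so the first Sunday is September 6.
At the standard offset (UTC−07:00), 19:00 UTC − 7h = 12:00 Ortara Prefecture standard time.
Daylight saving runs 9 February – 6 September; the standard-time date in Ortara Prefecture, 6 February 2020, is outside that window, so Ortara Prefecture is on standard time at UTC−07:00.
19:00 UTC − 7h = 12:00 Ortara Prefecture.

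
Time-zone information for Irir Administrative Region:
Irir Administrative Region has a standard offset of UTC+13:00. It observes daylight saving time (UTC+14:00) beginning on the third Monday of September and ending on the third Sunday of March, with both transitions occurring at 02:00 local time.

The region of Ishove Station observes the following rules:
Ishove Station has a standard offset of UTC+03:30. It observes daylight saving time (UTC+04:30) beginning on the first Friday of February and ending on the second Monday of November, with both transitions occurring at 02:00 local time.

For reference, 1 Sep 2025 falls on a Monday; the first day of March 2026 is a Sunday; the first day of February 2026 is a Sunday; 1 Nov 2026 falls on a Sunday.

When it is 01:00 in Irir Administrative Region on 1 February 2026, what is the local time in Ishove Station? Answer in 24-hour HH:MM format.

14:30

1 September 2025 is a Monday, so the first Monday is September 1 and the third is September 15.
1 March 2026 is a Sunday, so the first Sunday is March 1 and the third is March 15.
Daylight saving runs 15 September 2025 – 15 March 2026; 1 February 2026 is inside that window, so Irir Administrative Region is at UTC+14:00.
01:00 Irir Administrative Region − 14h = 11:00 UTC (rolling into the previous day, 31 January 2026).
1 February 2026 is a Sunday, so the first Friday is February 6.
1 November 2026 is a Sunday, so the first Monday is November 2 and the second is November 9.
At the standard offset (UTC+03:30), 11:00 UTC + 3h30m = 14:30 Ishove Station standard time.
The standard-time date in Ishove Station, 31 January 2026, is outside the daylight-saving period (6 February – 9 November), so Ishove Station is on standard time, UTC+03:30.
11:00 UTC + 3h30m = 14:30 Ishove Station.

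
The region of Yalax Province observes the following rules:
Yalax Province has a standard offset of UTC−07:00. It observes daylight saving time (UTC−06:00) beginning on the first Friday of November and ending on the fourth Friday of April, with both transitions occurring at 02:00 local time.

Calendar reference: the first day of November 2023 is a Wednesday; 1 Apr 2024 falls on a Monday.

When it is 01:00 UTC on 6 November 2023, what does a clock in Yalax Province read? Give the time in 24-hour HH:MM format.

19:00

1 November 2023 is a Wednesday, so the first Friday is November 3.
1 April 2024 is a Monday, so the first Friday is April 5 and the fourth is April 26.
At the standard offset (UTC−07:00), 01:00 UTC − 7h = 18:00 Yalax Province standard time (rolling into the previous day, 5 November 2023).
The standard-time date in Yalax Province, 5 November 2023, falls between 3 November 2023 and 26 April 2024, so daylight saving is in effect and Yalax Province is at UTC−06:00.
01:00 UTC − 6h = 19:00 local (rolling into the previous day, 5 November 2023).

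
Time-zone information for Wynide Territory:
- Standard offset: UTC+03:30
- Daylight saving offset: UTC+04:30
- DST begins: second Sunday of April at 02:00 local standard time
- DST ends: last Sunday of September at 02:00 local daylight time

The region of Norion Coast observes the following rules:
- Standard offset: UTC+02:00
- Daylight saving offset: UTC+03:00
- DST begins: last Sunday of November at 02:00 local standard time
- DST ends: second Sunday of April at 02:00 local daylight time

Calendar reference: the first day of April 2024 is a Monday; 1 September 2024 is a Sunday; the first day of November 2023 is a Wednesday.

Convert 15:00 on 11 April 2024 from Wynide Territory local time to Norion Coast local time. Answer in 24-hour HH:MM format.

1 April 2024 is a Monday, so the first Sunday is April 7 and the second is April 14.
1 September 2024 is a Sunday, so Sundays fall on 1, 8, 15, 22, 29; the last is September 29.
Daylight saving runs 14 April – 29 September; 11 April 2024 is outside that window, so Wynide Territory is on standard time at UTC+03:30.
15:00 Wynide Territory − 3h30m = 11:30 UTC.
1 November 2023 is a Wednesday, so Sundays fall on 5, 12, 19, 26; the last is November 26.
1 April 2024 is a Monday, so the first Sunday is April 7 and the second is April 14.
At the standard offset (UTC+02:00), 11:30 UTC + 2h = 13:30 Norion Coast standard time.
The standard-time date in Norion Coast, 11 April 2024, lies within the daylight-saving period (26 November 2023 – 14 April 2024), so Norion Coast is on daylight time, UTC+03:00.
11:30 UTC + 3h = 14:30 Norion Coast.

14:30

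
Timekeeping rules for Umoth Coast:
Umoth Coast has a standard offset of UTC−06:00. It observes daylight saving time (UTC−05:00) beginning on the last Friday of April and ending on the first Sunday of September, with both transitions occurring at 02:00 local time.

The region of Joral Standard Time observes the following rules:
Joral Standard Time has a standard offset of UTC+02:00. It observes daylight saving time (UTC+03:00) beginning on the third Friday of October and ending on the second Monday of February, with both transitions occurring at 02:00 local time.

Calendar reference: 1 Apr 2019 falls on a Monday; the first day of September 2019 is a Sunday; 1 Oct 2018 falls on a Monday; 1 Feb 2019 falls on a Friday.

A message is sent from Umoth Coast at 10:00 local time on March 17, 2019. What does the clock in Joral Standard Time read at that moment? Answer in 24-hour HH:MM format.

18:00

1 April 2019 is a Monday, so Fridays fall on 5, 12, 19, 26; the last is April 26.
1 September 2019 is a Sunday, so the first Sunday is September 1.
Daylight saving runs 26 April – 1 September; March 17, 2019 is outside that window, so Umoth Coast is on standard time at UTC−06:00.
10:00 Umoth Coast + 6h = 16:00 UTC.
1 October 2018 is a Monday, so the first Friday is October 5 and the third is October 19.
1 February 2019 is a Friday, so the first Monday is February 4 and the second is February 11.
At the standard offset (UTC+02:00), 16:00 UTC + 2h = 18:00 Joral Standard Time standard time.
Daylight saving runs 19 October 2018 – 11 February 2019; the standard-time date in Joral Standard Time, March 17, 2019, is outside that window, so Joral Standard Time is on standard time at UTC+02:00.
16:00 UTC + 2h = 18:00 Joral Standard Time.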